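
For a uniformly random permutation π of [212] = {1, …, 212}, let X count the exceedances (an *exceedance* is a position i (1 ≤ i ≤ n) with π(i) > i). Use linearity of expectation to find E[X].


Write X = Σ_{i=1}^{212} X_i, where X_i = 1_{π(i) > i}.
For each fixed i, π(i) is uniform over {1, …, 212} (marginal of a uniform permutation), so P[π(i) > i] = (n − i)/n. Summing: Σ_{i=1}^{212} (n − i)/n = (0 + 1 + … + 211)/212 = 212(212 − 1)/(2·212) = (212 − 1)/2.
Hence E[X] = Σ_{i=1}^{212} (212 − i)/212 = 211/2 ≈ 105.500000.

E[X] = 211/2 = 105.500000.


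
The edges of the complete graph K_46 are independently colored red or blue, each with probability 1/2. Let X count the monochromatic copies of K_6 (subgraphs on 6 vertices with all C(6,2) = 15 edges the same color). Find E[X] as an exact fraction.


Let X = Σ_S X_S over the C(46, 6) = 9366819 subsets S of size 6, where X_S = 1 if the K_6 on S is monochromatic.
For a fixed S, the K_6 on S has C(6, 2) = 15 edges. P[all 15 edges red] = (1/2)^15, and likewise for blue, so P[monochromatic] = 2·(1/2)^15 = 2^{1 − 15} = 1/16384.
By linearity of expectation: E[X] = C(46, 6) · 2^{1 − 15} = 9366819 · 1/16384 = 9366819/16384.
Numerically: E[X] ≈ 571.7053.

E[X] = C(46,6)·2^(1−C(6,2)) = 9366819/16384 ≈ 571.7053.


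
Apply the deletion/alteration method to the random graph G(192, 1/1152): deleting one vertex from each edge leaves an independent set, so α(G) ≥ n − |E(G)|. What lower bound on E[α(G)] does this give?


E[|E(G)|] = C(192, 2)·p = 18336 · (1/1152) = 191/12.
E[α(G)] ≥ n − E[|E(G)|] = 192 − 191/12 = 2113/12.
Numerically: ≈ 176.0833.
(This is only a lower bound; the true E[α(G)] may be larger.)

E[α(G)] ≥ 2113/12 ≈ 176.0833.


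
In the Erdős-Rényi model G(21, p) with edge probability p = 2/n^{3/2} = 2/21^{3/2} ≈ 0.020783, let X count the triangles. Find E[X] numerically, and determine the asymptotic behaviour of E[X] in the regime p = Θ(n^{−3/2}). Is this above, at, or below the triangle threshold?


Number of potential triangles: C(21, 3) = 1330.
Each occurs with probability p³ ≈ (0.020783)³ ≈ 8.9764199e-06.
By linearity: E[X] = C(21, 3)·p³ ≈ 1330 · 8.9764199e-06 ≈ 0.01194.
Since α = 3/2 > 1, p = c/n^{3/2} = o(1/n) is below the triangle threshold p ~ 1/n. Asymptotically E[X] ~ (c³/6)·n^{3(1−α)} = (2³/6)·n^{-1.5} → 0, so by Markov's inequality G has no triangles w.h.p.

E[X] ≈ 0.01194; in regime p = Θ(1/n^{3/2}) E[X] tends to 0 (below the triangle threshold p ~ 1/n).


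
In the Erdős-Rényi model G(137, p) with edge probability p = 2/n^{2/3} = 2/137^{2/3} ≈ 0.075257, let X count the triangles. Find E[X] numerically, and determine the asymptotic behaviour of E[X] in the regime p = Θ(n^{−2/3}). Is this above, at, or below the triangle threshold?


Number of potential triangles: C(137, 3) = 419220.
Each occurs with probability p³ ≈ (0.075257)³ ≈ 4.2623475e-04.
By linearity: E[X] = C(137, 3)·p³ ≈ 419220 · 4.2623475e-04 ≈ 178.68613.
Since α = 2/3 < 1, p = c/n^{2/3} ≫ 1/n is above the triangle threshold p ~ 1/n. Asymptotically E[X] ~ (c³/6)·n^{3(1−α)} = (2³/6)·n^{1} → ∞; triangles are abundant w.h.p.

E[X] ≈ 178.68613; in regime p = Θ(1/n^{2/3}) E[X] diverges (above the triangle threshold p ~ 1/n).


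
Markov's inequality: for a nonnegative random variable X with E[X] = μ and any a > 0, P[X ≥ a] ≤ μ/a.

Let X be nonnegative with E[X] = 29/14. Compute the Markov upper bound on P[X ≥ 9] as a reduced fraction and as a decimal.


μ = E[X] = 29/14, a = 9.
Markov: P[X ≥ 9] ≤ μ/a = (29/14)/9 = 29/126.
Numerically: ≈ 0.230.
(Since a = 9 > μ = 2.071, the bound 29/126 is < 1 and informative.)

P[X ≥ 9] ≤ 29/126 ≈ 0.230.


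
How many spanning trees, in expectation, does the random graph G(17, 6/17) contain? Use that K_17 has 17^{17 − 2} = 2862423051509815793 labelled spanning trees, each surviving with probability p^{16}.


K_17 has 17^{17 − 2} = 2862423051509815793 labelled spanning trees.
For each such spanning tree H, let X_H = 1 if all 16 edges of H are present in G. Then P[X_H = 1] = p^{16} = (6/17)^{16} = 2821109907456/48661191875666868481.
Summing the indicators: E[X] = Σ_H E[X_H] = 2862423051509815793 · p^{16} = 2862423051509815793 · 2821109907456/48661191875666868481 = 2821109907456/17.
Numerically: E[X] ≈ 1.66e+11.

E[X] = 2862423051509815793 · (6/17)^{16} = 2821109907456/17 ≈ 1.66e+11.


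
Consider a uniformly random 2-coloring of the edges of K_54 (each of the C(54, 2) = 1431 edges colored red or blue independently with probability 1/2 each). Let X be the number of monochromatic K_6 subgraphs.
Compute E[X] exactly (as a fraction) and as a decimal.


Let X = Σ_S X_S over the C(54, 6) = 25827165 subsets S of size 6, where X_S = 1 if the K_6 on S is monochromatic.
For a fixed S, the K_6 on S has C(6, 2) = 15 edges. P[all 15 edges red] = (1/2)^15, and likewise for blue, so P[monochromatic] = 2·(1/2)^15 = 2^{1 − 15} = 1/16384.
By linearity: E[X] = C(54, 6) · 2^{1 − 15} = 25827165 · 1/16384 = 25827165/16384.
Numerically: E[X] ≈ 1576.36505.

E[X] = C(54,6)·2^(1−C(6,2)) = 25827165/16384 ≈ 1576.36505.


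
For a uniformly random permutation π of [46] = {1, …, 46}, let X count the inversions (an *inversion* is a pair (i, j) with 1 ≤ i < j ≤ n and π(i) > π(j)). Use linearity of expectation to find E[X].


Write X = Σ X_I over the C(46, 2) = 1035 pairs i < j, with X_I the indicator of one inversion.
There are 1035 indicators.
For each fixed pair i < j, the values π(i) and π(j) are two distinct elements of {1, …, 46} in uniformly random order; by symmetry P[π(i) > π(j)] = 1/2.
By linearity: E[X] = 1035 · (1/2) = C(46, 2) · (1/2) = 1035/2 = 1035/2 ≈ 517.50000.

E[X] = 1035/2 = 517.50000.


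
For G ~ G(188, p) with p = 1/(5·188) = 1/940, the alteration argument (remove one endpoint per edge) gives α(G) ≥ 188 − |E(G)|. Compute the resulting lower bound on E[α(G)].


E[|E(G)|] = C(188, 2)·p = 17578 · (1/940) = 187/10.
E[α(G)] ≥ n − E[|E(G)|] = 188 − 187/10 = 1693/10.
Numerically: ≈ 169.300000.
(This is only a lower bound; the true E[α(G)] may be larger.)

E[α(G)] ≥ 1693/10 ≈ 169.300000.


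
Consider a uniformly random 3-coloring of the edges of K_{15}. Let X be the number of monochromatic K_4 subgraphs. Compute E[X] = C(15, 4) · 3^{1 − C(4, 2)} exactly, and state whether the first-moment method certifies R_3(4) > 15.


E[X] = C(15, 4) · 3^{1 − 6} = 1365 · 3^{−5} = 1365/243.
As a reduced fraction: E[X] = 455/81 ≈ 5.6173.
Is E[X] < 1? NO.
Since E[X] ≥ 1, the first-moment bound is inconclusive at n = 15; it does NOT by itself certify R_3(4) > 15.

E[X] = 455/81 ≈ 5.6173; E[X] ≥ 1; first-moment method inconclusive here.


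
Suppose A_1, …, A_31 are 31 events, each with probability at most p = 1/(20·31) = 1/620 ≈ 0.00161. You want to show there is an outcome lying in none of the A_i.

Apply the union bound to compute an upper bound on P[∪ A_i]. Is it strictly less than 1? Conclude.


Union bound: P[∪_{i=1}^{31} A_i] ≤ Σ_i P[A_i] ≤ 31·p = 31·(1/620) = 1/20.
Numerically: 1/20 ≈ 0.05000.
Is 1/20 < 1? YES.
Since P[∪ A_i] ≤ 1/20 < 1, the complement has P[∩ A_i^c] ≥ 1 − 1/20 = 19/20 > 0, so some outcome avoids every A_i.

31·p = 1/20 ≈ 0.05000; existence CERTIFIED by the union bound.


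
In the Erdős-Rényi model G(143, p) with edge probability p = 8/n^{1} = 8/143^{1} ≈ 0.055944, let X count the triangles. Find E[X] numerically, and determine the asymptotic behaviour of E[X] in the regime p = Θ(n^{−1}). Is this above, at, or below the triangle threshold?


Number of potential triangles: C(143, 3) = 477191.
Each occurs with probability p³ ≈ (0.055944)³ ≈ 1.7509020e-04.
By linearity: E[X] = C(143, 3)·p³ ≈ 477191 · 1.7509020e-04 ≈ 83.55147.
Here α = 1, so p = 8/n is exactly at the triangle threshold p ~ 1/n. Asymptotically E[X] → c³/6 = 8³/6 = 256/3 ≈ 85.33333, a bounded constant. In this regime the triangle count is asymptotically Poisson(c³/6).

E[X] ≈ 83.55147; in regime p = Θ(1/n^{1}) E[X] stays bounded (at the triangle threshold p ~ 1/n).


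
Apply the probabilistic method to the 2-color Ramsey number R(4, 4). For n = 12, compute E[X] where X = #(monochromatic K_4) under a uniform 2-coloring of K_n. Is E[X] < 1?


E[X] = C(12, 4) · 2^{1 − 6} = 495 · 2^{−5} = 495/32.
As a reduced fraction: E[X] = 495/32 ≈ 15.4687500.
Is E[X] < 1? NO.
Since E[X] ≥ 1, the first-moment bound is inconclusive at n = 12; it does NOT by itself certify R(4, 4) > 12.

E[X] = 495/32 ≈ 15.4687500; E[X] ≥ 1; first-moment method inconclusive here.


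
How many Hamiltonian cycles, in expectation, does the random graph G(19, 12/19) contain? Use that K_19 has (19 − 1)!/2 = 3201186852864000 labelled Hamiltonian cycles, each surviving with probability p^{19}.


K_19 has (19 − 1)!/2 = 3201186852864000 labelled Hamiltonian cycles.
For each such Hamiltonian cycle H, let X_H = 1 if all 19 edges of H are present in G. Then P[X_H = 1] = p^{19} = (12/19)^{19} = 319479999370622926848/1978419655660313589123979.
By linearity of expectation: E[X] = Σ_H E[X_H] = 3201186852864000 · p^{19} = 3201186852864000 · 319479999370622926848/1978419655660313589123979 = 1022715173738237107931793611292672000/1978419655660313589123979.
Numerically: E[X] ≈ 5.169e+11.

E[X] = 3201186852864000 · (12/19)^{19} = 1022715173738237107931793611292672000/1978419655660313589123979 ≈ 5.169e+11.


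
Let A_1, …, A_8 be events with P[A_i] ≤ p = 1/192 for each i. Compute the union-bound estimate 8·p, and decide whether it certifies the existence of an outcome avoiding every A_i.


Union bound: P[∪_{i=1}^{8} A_i] ≤ Σ_i P[A_i] ≤ 8·p = 8·(1/192) = 1/24.
Numerically: 1/24 ≈ 0.04167.
Is 1/24 < 1? YES.
Since P[∪ A_i] ≤ 1/24 < 1, the complement has P[∩ A_i^c] ≥ 1 − 1/24 = 23/24 > 0, so some outcome avoids every A_i.

8·p = 1/24 ≈ 0.04167; existence CERTIFIED by the union bound.


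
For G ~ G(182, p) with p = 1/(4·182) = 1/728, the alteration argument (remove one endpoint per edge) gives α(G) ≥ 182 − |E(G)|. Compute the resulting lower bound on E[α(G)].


E[|E(G)|] = C(182, 2)·p = 16471 · (1/728) = 181/8.
E[α(G)] ≥ n − E[|E(G)|] = 182 − 181/8 = 1275/8.
Numerically: ≈ 159.375.
(This is only a lower bound; the true E[α(G)] may be larger.)

E[α(G)] ≥ 1275/8 ≈ 159.375.


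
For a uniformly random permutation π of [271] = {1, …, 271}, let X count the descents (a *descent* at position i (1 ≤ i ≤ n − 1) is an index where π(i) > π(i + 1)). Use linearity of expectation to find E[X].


Write X = Σ X_I over i = 1, …, 270, with X_I the indicator of one descent.
There are 270 indicators.
For each fixed i, the pair (π(i), π(i+1)) is a uniformly random ordered pair of distinct values from {1, …, 271}; by symmetry P[π(i) > π(i+1)] = 1/2.
By linearity: E[X] = 270 · (1/2) = (271 − 1) · (1/2) = 135 ≈ 135.0000.

E[X] = 135 = 135.0000.


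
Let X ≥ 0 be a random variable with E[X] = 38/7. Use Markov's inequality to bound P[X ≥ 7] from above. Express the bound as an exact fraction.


μ = E[X] = 38/7, a = 7.
Markov: P[X ≥ 7] ≤ μ/a = (38/7)/7 = 38/49.
Numerically: ≈ 0.775510.
(Since a = 7 > μ = 5.428571, the bound 38/49 is < 1 and informative.)

P[X ≥ 7] ≤ 38/49 ≈ 0.775510.


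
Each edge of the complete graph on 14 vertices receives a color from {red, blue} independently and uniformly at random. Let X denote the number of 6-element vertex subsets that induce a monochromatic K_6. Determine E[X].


Let X = Σ_S X_S over the C(14, 6) = 3003 subsets S of size 6, where X_S = 1 if the K_6 on S is monochromatic.
For a fixed S, the K_6 on S has C(6, 2) = 15 edges. P[all 15 edges red] = (1/2)^15, and likewise for blue, so P[monochromatic] = 2·(1/2)^15 = 2^{1 − 15} = 1/16384.
Summing: E[X] = C(14, 6) · 2^{1 − 15} = 3003 · 1/16384 = 3003/16384.
Numerically: E[X] ≈ 0.183.

E[X] = C(14,6)·2^(1−C(6,2)) = 3003/16384 ≈ 0.183.


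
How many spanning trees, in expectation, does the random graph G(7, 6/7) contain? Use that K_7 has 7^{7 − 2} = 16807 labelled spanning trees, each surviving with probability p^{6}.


K_7 has 7^{7 − 2} = 16807 labelled spanning trees.
For each such spanning tree H, let X_H = 1 if all 6 edges of H are present in G. Then P[X_H = 1] = p^{6} = (6/7)^{6} = 46656/117649.
By linearity: E[X] = Σ_H E[X_H] = 16807 · p^{6} = 16807 · 46656/117649 = 46656/7.
Numerically: E[X] ≈ 6665.1.

E[X] = 16807 · (6/7)^{6} = 46656/7 ≈ 6665.1.


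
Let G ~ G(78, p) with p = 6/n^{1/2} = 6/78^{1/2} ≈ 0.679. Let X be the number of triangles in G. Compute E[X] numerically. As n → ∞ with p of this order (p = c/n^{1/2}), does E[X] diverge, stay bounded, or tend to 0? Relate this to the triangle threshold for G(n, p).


Number of potential triangles: C(78, 3) = 76076.
Each occurs with probability p³ ≈ (0.679)³ ≈ 3.13554e-01.
By linearity: E[X] = C(78, 3)·p³ ≈ 76076 · 3.13554e-01 ≈ 23853.907.
Since α = 1/2 < 1, p = c/n^{1/2} ≫ 1/n is above the triangle threshold p ~ 1/n. Asymptotically E[X] ~ (c³/6)·n^{3(1−α)} = (6³/6)·n^{1.5} → ∞; triangles are abundant w.h.p.

E[X] ≈ 23853.907; in regime p = Θ(1/n^{1/2}) E[X] diverges (above the triangle threshold p ~ 1/n).


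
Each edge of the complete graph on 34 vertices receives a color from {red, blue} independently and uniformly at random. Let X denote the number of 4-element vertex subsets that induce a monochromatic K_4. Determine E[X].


Let X = Σ_S X_S over the C(34, 4) = 46376 subsets S of size 4, where X_S = 1 if the K_4 on S is monochromatic.
For a fixed S, the K_4 on S has C(4, 2) = 6 edges. P[all 6 edges red] = (1/2)^6, and likewise for blue, so P[monochromatic] = 2·(1/2)^6 = 2^{1 − 6} = 1/32.
By linearity of expectation: E[X] = C(34, 4) · 2^{1 − 6} = 46376 · 1/32 = 5797/4.
Numerically: E[X] ≈ 1449.2500.

E[X] = C(34,4)·2^(1−C(4,2)) = 5797/4 ≈ 1449.2500.


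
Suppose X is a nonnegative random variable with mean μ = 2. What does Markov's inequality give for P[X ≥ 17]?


μ = E[X] = 2, a = 17.
Markov: P[X ≥ 17] ≤ μ/a = (2)/17 = 2/17.
Numerically: ≈ 0.118.
(Since a = 17 > μ = 2.000, the bound 2/17 is < 1 and informative.)

P[X ≥ 17] ≤ 2/17 ≈ 0.118.


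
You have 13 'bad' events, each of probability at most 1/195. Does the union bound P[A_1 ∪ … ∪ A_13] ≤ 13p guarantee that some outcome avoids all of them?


Union bound: P[∪_{i=1}^{13} A_i] ≤ Σ_i P[A_i] ≤ 13·p = 13·(1/195) = 1/15.
Numerically: 1/15 ≈ 0.06667.
Is 1/15 < 1? YES.
Since P[∪ A_i] ≤ 1/15 < 1, the complement has P[∩ A_i^c] ≥ 1 − 1/15 = 14/15 > 0, so some outcome avoids every A_i.

13·p = 1/15 ≈ 0.06667; existence CERTIFIED by the union bound.


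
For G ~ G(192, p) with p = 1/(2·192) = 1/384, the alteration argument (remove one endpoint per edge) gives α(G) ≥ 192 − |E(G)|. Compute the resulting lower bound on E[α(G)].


E[|E(G)|] = C(192, 2)·p = 18336 · (1/384) = 191/4.
E[α(G)] ≥ n − E[|E(G)|] = 192 − 191/4 = 577/4.
Numerically: ≈ 144.250.
(This is only a lower bound; the true E[α(G)] may be larger.)

E[α(G)] ≥ 577/4 ≈ 144.250.


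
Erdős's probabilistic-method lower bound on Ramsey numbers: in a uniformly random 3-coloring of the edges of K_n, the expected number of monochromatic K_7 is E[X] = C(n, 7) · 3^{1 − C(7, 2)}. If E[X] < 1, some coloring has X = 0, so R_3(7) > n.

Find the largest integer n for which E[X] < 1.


We need C(n, 7) · 3^{1 − 21} < 1, i.e. C(n, 7) < 3^{21 − 1} = 3486784401.
Check values of n near the boundary:
  n = 77: C(77, 7) = 2404808340; 2404808340 < 3486784401? YES
  n = 78: C(78, 7) = 2641902120; 2641902120 < 3486784401? YES
  n = 79: C(79, 7) = 2898753715; 2898753715 < 3486784401? YES
  n = 80: C(80, 7) = 3176716400; 3176716400 < 3486784401? YES
  n = 81: C(81, 7) = 3477216600; 3477216600 < 3486784401? YES
  n = 82: C(82, 7) = 3801756816; 3801756816 < 3486784401? NO
  n = 83: C(83, 7) = 4151918628; 4151918628 < 3486784401? NO
  n = 84: C(84, 7) = 4529365776; 4529365776 < 3486784401? NO
The largest n with C(n, 7) < 3486784401 is n = 81 (where E[X] = 42928600/43046721 ≈ 0.997256). Hence R_3(7) > 81, i.e. R_3(7) ≥ 82.

Largest n = 81; hence R_3(7) > 81.


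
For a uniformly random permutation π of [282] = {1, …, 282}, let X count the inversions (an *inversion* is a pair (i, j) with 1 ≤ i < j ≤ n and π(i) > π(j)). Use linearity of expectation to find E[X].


Write X = Σ X_I over the C(282, 2) = 39621 pairs i < j, with X_I the indicator of one inversion.
There are 39621 indicators.
For each fixed pair i < j, the values π(i) and π(j) are two distinct elements of {1, …, 282} in uniformly random order; by symmetry P[π(i) > π(j)] = 1/2.
By linearity: E[X] = 39621 · (1/2) = C(282, 2) · (1/2) = 39621/2 = 39621/2 ≈ 19810.500000.

E[X] = 39621/2 = 19810.500000.


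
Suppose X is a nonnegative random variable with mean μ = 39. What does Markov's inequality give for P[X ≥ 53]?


μ = E[X] = 39, a = 53.
Markov: P[X ≥ 53] ≤ μ/a = (39)/53 = 39/53.
Numerically: ≈ 0.736.
(Since a = 53 > μ = 39.000, the bound 39/53 is < 1 and informative.)

P[X ≥ 53] ≤ 39/53 ≈ 0.736.


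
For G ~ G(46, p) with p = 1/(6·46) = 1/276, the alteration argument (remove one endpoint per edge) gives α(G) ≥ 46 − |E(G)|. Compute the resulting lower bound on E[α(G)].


E[|E(G)|] = C(46, 2)·p = 1035 · (1/276) = 15/4.
E[α(G)] ≥ n − E[|E(G)|] = 46 − 15/4 = 169/4.
Numerically: ≈ 42.25000.
(This is only a lower bound; the true E[α(G)] may be larger.)

E[α(G)] ≥ 169/4 ≈ 42.25000.


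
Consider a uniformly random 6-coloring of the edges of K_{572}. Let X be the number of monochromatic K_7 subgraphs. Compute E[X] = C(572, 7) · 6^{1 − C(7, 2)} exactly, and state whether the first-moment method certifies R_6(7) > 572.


E[X] = C(572, 7) · 6^{1 − 21} = 3831215212271304 · 6^{−20} = 3831215212271304/3656158440062976.
As a reduced fraction: E[X] = 17737107464219/16926659444736 ≈ 1.0478800.
Is E[X] < 1? NO.
Since E[X] ≥ 1, the first-moment bound is inconclusive at n = 572; it does NOT by itself certify R_6(7) > 572.

E[X] = 17737107464219/16926659444736 ≈ 1.0478800; E[X] ≥ 1; first-moment method inconclusive here.


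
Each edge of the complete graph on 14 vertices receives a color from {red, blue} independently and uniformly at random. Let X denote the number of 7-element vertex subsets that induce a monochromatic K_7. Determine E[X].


Let X = Σ_S X_S over the C(14, 7) = 3432 subsets S of size 7, where X_S = 1 if the K_7 on S is monochromatic.
For a fixed S, the K_7 on S has C(7, 2) = 21 edges. P[all 21 edges red] = (1/2)^21, and likewise for blue, so P[monochromatic] = 2·(1/2)^21 = 2^{1 − 21} = 1/1048576.
By linearity of expectation: E[X] = C(14, 7) · 2^{1 − 21} = 3432 · 1/1048576 = 429/131072.
Numerically: E[X] ≈ 0.003.

E[X] = C(14,7)·2^(1−C(7,2)) = 429/131072 ≈ 0.003.


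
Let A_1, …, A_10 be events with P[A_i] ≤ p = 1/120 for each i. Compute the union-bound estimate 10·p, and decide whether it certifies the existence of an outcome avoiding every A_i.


Union bound: P[∪_{i=1}^{10} A_i] ≤ Σ_i P[A_i] ≤ 10·p = 10·(1/120) = 1/12.
Numerically: 1/12 ≈ 0.08333.
Is 1/12 < 1? YES.
Since P[∪ A_i] ≤ 1/12 < 1, the complement has P[∩ A_i^c] ≥ 1 − 1/12 = 11/12 > 0, so some outcome avoids every A_i.

10·p = 1/12 ≈ 0.08333; existence CERTIFIED by the union bound.


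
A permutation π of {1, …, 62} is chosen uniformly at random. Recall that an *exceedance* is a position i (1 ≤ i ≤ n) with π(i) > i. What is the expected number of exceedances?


Write X = Σ_{i=1}^{62} X_i, where X_i = 1_{π(i) > i}.
For each fixed i, π(i) is uniform over {1, …, 62} (marginal of a uniform permutation), so P[π(i) > i] = (n − i)/n. Summing: Σ_{i=1}^{62} (n − i)/n = (0 + 1 + … + 61)/62 = 62(62 − 1)/(2·62) = (62 − 1)/2.
Hence E[X] = Σ_{i=1}^{62} (62 − i)/62 = 61/2 ≈ 30.500.

E[X] = 61/2 = 30.500.


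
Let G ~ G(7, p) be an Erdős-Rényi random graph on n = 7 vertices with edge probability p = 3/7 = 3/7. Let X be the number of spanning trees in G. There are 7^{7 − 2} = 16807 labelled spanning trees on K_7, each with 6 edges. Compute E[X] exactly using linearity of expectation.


K_7 has 7^{7 − 2} = 16807 labelled spanning trees.
For each such spanning tree H, let X_H = 1 if all 6 edges of H are present in G. Then P[X_H = 1] = p^{6} = (3/7)^{6} = 729/117649.
By linearity of expectation: E[X] = Σ_H E[X_H] = 16807 · p^{6} = 16807 · 729/117649 = 729/7.
Numerically: E[X] ≈ 104.14.

E[X] = 16807 · (3/7)^{6} = 729/7 ≈ 104.14.


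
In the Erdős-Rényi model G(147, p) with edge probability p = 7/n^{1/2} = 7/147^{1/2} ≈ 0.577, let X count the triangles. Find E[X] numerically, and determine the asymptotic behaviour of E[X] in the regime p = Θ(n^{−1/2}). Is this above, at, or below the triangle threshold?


Number of potential triangles: C(147, 3) = 518665.
Each occurs with probability p³ ≈ (0.577)³ ≈ 1.92450e-01.
By linearity: E[X] = C(147, 3)·p³ ≈ 518665 · 1.92450e-01 ≈ 99817.126.
Since α = 1/2 < 1, p = c/n^{1/2} ≫ 1/n is above the triangle threshold p ~ 1/n. Asymptotically E[X] ~ (c³/6)·n^{3(1−α)} = (7³/6)·n^{1.5} → ∞; triangles are abundant w.h.p.

E[X] ≈ 99817.126; in regime p = Θ(1/n^{1/2}) E[X] diverges (above the triangle threshold p ~ 1/n).


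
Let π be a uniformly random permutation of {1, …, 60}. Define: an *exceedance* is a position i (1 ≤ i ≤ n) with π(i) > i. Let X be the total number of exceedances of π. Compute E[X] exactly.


Write X = Σ_{i=1}^{60} X_i, where X_i = 1_{π(i) > i}.
For each fixed i, π(i) is uniform over {1, …, 60} (marginal of a uniform permutation), so P[π(i) > i] = (n − i)/n. Summing: Σ_{i=1}^{60} (n − i)/n = (0 + 1 + … + 59)/60 = 60(60 − 1)/(2·60) = (60 − 1)/2.
Hence E[X] = Σ_{i=1}^{60} (60 − i)/60 = 59/2 ≈ 29.500000.

E[X] = 59/2 = 29.500000.


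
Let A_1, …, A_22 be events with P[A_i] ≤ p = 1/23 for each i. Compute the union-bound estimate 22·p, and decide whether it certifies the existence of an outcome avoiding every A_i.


Union bound: P[∪_{i=1}^{22} A_i] ≤ Σ_i P[A_i] ≤ 22·p = 22·(1/23) = 22/23.
Numerically: 22/23 ≈ 0.95652.
Is 22/23 < 1? YES.
Since P[∪ A_i] ≤ 22/23 < 1, the complement has P[∩ A_i^c] ≥ 1 − 22/23 = 1/23 > 0, so some outcome avoids every A_i.

22·p = 22/23 ≈ 0.95652; existence CERTIFIED by the union bound.


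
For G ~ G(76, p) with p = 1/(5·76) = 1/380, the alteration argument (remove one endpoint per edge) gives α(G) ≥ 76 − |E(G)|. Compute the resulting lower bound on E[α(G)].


E[|E(G)|] = C(76, 2)·p = 2850 · (1/380) = 15/2.
E[α(G)] ≥ n − E[|E(G)|] = 76 − 15/2 = 137/2.
Numerically: ≈ 68.5000.
(This is only a lower bound; the true E[α(G)] may be larger.)

E[α(G)] ≥ 137/2 ≈ 68.5000.


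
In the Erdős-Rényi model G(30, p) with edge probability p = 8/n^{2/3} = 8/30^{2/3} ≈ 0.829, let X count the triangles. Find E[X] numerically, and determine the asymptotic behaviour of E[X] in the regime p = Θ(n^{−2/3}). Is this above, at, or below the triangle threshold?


Number of potential triangles: C(30, 3) = 4060.
Each occurs with probability p³ ≈ (0.829)³ ≈ 5.68889e-01.
By linearity: E[X] = C(30, 3)·p³ ≈ 4060 · 5.68889e-01 ≈ 2309.689.
Since α = 2/3 < 1, p = c/n^{2/3} ≫ 1/n is above the triangle threshold p ~ 1/n. Asymptotically E[X] ~ (c³/6)·n^{3(1−α)} = (8³/6)·n^{1} → ∞; triangles are abundant w.h.p.

E[X] ≈ 2309.689; in regime p = Θ(1/n^{2/3}) E[X] diverges (above the triangle threshold p ~ 1/n).


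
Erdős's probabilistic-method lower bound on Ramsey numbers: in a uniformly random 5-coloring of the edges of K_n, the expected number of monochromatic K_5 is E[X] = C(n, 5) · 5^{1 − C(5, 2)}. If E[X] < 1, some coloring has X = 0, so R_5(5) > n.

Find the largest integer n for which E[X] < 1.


We need C(n, 5) · 5^{1 − 10} < 1, i.e. C(n, 5) < 5^{10 − 1} = 1953125.
Check values of n near the boundary:
  n = 44: C(44, 5) = 1086008; 1086008 < 1953125? YES
  n = 45: C(45, 5) = 1221759; 1221759 < 1953125? YES
  n = 46: C(46, 5) = 1370754; 1370754 < 1953125? YES
  n = 47: C(47, 5) = 1533939; 1533939 < 1953125? YES
  n = 48: C(48, 5) = 1712304; 1712304 < 1953125? YES
  n = 49: C(49, 5) = 1906884; 1906884 < 1953125? YES
  n = 50: C(50, 5) = 2118760; 2118760 < 1953125? NO
The largest n with C(n, 5) < 1953125 is n = 49 (where E[X] = 1906884/1953125 ≈ 0.9763246). Hence R_5(5) > 49, i.e. R_5(5) ≥ 50.

Largest n = 49; hence R_5(5) > 49.


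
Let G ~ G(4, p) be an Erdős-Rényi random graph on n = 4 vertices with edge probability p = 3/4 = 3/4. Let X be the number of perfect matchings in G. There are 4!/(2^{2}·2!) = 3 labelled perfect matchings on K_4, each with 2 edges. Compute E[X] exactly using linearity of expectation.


K_4 has 4!/(2^{2}·2!) = 3 labelled perfect matchings.
For each such perfect matching H, let X_H = 1 if all 2 edges of H are present in G. Then P[X_H = 1] = p^{2} = (3/4)^{2} = 9/16.
By linearity: E[X] = Σ_H E[X_H] = 3 · p^{2} = 3 · 9/16 = 27/16.
Numerically: E[X] ≈ 1.6875.

E[X] = 3 · (3/4)^{2} = 27/16 ≈ 1.6875.


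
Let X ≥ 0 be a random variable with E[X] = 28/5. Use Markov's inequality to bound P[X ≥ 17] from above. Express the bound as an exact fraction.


μ = E[X] = 28/5, a = 17.
Markov: P[X ≥ 17] ≤ μ/a = (28/5)/17 = 28/85.
Numerically: ≈ 0.329412.
(Since a = 17 > μ = 5.600000, the bound 28/85 is < 1 and informative.)

P[X ≥ 17] ≤ 28/85 ≈ 0.329412.


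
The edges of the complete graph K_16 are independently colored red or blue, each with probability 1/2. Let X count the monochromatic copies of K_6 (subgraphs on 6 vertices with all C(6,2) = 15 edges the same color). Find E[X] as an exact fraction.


Let X = Σ_S X_S over the C(16, 6) = 8008 subsets S of size 6, where X_S = 1 if the K_6 on S is monochromatic.
For a fixed S, the K_6 on S has C(6, 2) = 15 edges. P[all 15 edges red] = (1/2)^15, and likewise for blue, so P[monochromatic] = 2·(1/2)^15 = 2^{1 − 15} = 1/16384.
By linearity of expectation: E[X] = C(16, 6) · 2^{1 − 15} = 8008 · 1/16384 = 1001/2048.
Numerically: E[X] ≈ 0.48877.

E[X] = C(16,6)·2^(1−C(6,2)) = 1001/2048 ≈ 0.48877.


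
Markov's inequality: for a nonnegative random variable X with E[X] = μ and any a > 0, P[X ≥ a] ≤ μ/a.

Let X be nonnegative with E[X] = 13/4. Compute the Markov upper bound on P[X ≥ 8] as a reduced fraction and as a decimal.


μ = E[X] = 13/4, a = 8.
Markov: P[X ≥ 8] ≤ μ/a = (13/4)/8 = 13/32.
Numerically: ≈ 0.406.
(Since a = 8 > μ = 3.250, the bound 13/32 is < 1 and informative.)

P[X ≥ 8] ≤ 13/32 ≈ 0.406.


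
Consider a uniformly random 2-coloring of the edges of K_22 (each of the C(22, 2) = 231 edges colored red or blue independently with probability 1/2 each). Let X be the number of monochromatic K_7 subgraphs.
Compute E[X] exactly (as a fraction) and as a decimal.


Let X = Σ_S X_S over the C(22, 7) = 170544 subsets S of size 7, where X_S = 1 if the K_7 on S is monochromatic.
For a fixed S, the K_7 on S has C(7, 2) = 21 edges. P[all 21 edges red] = (1/2)^21, and likewise for blue, so P[monochromatic] = 2·(1/2)^21 = 2^{1 − 21} = 1/1048576.
By linearity of expectation: E[X] = C(22, 7) · 2^{1 − 21} = 170544 · 1/1048576 = 10659/65536.
Numerically: E[X] ≈ 0.16264.

E[X] = C(22,7)·2^(1−C(7,2)) = 10659/65536 ≈ 0.16264.


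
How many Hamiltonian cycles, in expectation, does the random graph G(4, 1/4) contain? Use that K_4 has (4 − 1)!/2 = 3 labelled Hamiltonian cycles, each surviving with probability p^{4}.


K_4 has (4 − 1)!/2 = 3 labelled Hamiltonian cycles.
For each such Hamiltonian cycle H, let X_H = 1 if all 4 edges of H are present in G. Then P[X_H = 1] = p^{4} = (1/4)^{4} = 1/256.
By linearity: E[X] = Σ_H E[X_H] = 3 · p^{4} = 3 · 1/256 = 3/256.
Numerically: E[X] ≈ 0.011719.

E[X] = 3 · (1/4)^{4} = 3/256 ≈ 0.011719.


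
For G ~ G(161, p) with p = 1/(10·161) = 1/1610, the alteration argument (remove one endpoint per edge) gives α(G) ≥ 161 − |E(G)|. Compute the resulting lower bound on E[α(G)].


E[|E(G)|] = C(161, 2)·p = 12880 · (1/1610) = 8.
E[α(G)] ≥ n − E[|E(G)|] = 161 − 8 = 153.
Numerically: ≈ 153.0000.
(This is only a lower bound; the true E[α(G)] may be larger.)

E[α(G)] ≥ 153 ≈ 153.0000.


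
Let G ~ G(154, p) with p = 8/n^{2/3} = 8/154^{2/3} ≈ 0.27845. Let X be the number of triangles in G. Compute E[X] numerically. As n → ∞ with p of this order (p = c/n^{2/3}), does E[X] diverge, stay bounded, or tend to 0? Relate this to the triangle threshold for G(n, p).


Number of potential triangles: C(154, 3) = 596904.
Each occurs with probability p³ ≈ (0.27845)³ ≈ 2.1588801e-02.
By linearity: E[X] = C(154, 3)·p³ ≈ 596904 · 2.1588801e-02 ≈ 12886.44156.
Since α = 2/3 < 1, p = c/n^{2/3} ≫ 1/n is above the triangle threshold p ~ 1/n. Asymptotically E[X] ~ (c³/6)·n^{3(1−α)} = (8³/6)·n^{1} → ∞; triangles are abundant w.h.p.

E[X] ≈ 12886.44156; in regime p = Θ(1/n^{2/3}) E[X] diverges (above the triangle threshold p ~ 1/n).


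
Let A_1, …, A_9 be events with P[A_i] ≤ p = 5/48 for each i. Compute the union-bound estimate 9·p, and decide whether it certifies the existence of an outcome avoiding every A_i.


Union bound: P[∪_{i=1}^{9} A_i] ≤ Σ_i P[A_i] ≤ 9·p = 9·(5/48) = 15/16.
Numerically: 15/16 ≈ 0.937500.
Is 15/16 < 1? YES.
Since P[∪ A_i] ≤ 15/16 < 1, the complement has P[∩ A_i^c] ≥ 1 − 15/16 = 1/16 > 0, so some outcome avoids every A_i.

9·p = 15/16 ≈ 0.937500; existence CERTIFIED by the union bound.


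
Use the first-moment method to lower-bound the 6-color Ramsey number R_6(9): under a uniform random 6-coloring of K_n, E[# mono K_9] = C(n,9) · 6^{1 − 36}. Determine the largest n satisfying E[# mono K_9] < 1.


We need C(n, 9) · 6^{1 − 36} < 1, i.e. C(n, 9) < 6^{36 − 1} = 1719070799748422591028658176.
Check values of n near the boundary:
  n = 4403: C(4403, 9) = 1699894433046281918452233150; 1699894433046281918452233150 < 1719070799748422591028658176? YES
  n = 4404: C(4404, 9) = 1703375445537161676647015880; 1703375445537161676647015880 < 1719070799748422591028658176? YES
  n = 4405: C(4405, 9) = 1706862792900636302463627150; 1706862792900636302463627150 < 1719070799748422591028658176? YES
  n = 4406: C(4406, 9) = 1710356485221788389505285700; 1710356485221788389505285700 < 1719070799748422591028658176? YES
  n = 4407: C(4407, 9) = 1713856532599459170657070050; 1713856532599459170657070050 < 1719070799748422591028658176? YES
  n = 4408: C(4408, 9) = 1717362945146264156457459600; 1717362945146264156457459600 < 1719070799748422591028658176? YES
  n = 4409: C(4409, 9) = 1720875732988608787686577131; 1720875732988608787686577131 < 1719070799748422591028658176? NO
The largest n with C(n, 9) < 1719070799748422591028658176 is n = 4408 (where E[X] = 35778394690547169926197075/35813974994758803979763712 ≈ 0.9990065). Hence R_6(9) > 4408, i.e. R_6(9) ≥ 4409.

Largest n = 4408; hence R_6(9) > 4408.


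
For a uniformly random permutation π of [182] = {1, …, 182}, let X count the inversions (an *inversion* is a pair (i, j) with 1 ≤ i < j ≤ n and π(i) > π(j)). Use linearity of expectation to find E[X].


Write X = Σ X_I over the C(182, 2) = 16471 pairs i < j, with X_I the indicator of one inversion.
There are 16471 indicators.
For each fixed pair i < j, the values π(i) and π(j) are two distinct elements of {1, …, 182} in uniformly random order; by symmetry P[π(i) > π(j)] = 1/2.
By linearity: E[X] = 16471 · (1/2) = C(182, 2) · (1/2) = 16471/2 = 16471/2 ≈ 8235.500.

E[X] = 16471/2 = 8235.500.


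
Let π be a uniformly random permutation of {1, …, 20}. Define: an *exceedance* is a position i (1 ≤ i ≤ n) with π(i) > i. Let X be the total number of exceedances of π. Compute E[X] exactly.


Write X = Σ_{i=1}^{20} X_i, where X_i = 1_{π(i) > i}.
For each fixed i, π(i) is uniform over {1, …, 20} (marginal of a uniform permutation), so P[π(i) > i] = (n − i)/n. Summing: Σ_{i=1}^{20} (n − i)/n = (0 + 1 + … + 19)/20 = 20(20 − 1)/(2·20) = (20 − 1)/2.
Hence E[X] = Σ_{i=1}^{20} (20 − i)/20 = 19/2 ≈ 9.500.

E[X] = 19/2 = 9.500.


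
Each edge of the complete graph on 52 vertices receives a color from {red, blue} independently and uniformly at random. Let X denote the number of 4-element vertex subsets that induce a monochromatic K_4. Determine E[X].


Let X = Σ_S X_S over the C(52, 4) = 270725 subsets S of size 4, where X_S = 1 if the K_4 on S is monochromatic.
For a fixed S, the K_4 on S has C(4, 2) = 6 edges. P[all 6 edges red] = (1/2)^6, and likewise for blue, so P[monochromatic] = 2·(1/2)^6 = 2^{1 − 6} = 1/32.
By linearity: E[X] = C(52, 4) · 2^{1 − 6} = 270725 · 1/32 = 270725/32.
Numerically: E[X] ≈ 8460.15625.

E[X] = C(52,4)·2^(1−C(4,2)) = 270725/32 ≈ 8460.15625.


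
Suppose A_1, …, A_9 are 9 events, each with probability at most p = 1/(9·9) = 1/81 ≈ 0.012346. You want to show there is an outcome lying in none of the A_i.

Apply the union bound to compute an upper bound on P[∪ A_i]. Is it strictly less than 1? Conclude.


Union bound: P[∪_{i=1}^{9} A_i] ≤ Σ_i P[A_i] ≤ 9·p = 9·(1/81) = 1/9.
Numerically: 1/9 ≈ 0.111111.
Is 1/9 < 1? YES.
Since P[∪ A_i] ≤ 1/9 < 1, the complement has P[∩ A_i^c] ≥ 1 − 1/9 = 8/9 > 0, so some outcome avoids every A_i.

9·p = 1/9 ≈ 0.111111; existence CERTIFIED by the union bound.


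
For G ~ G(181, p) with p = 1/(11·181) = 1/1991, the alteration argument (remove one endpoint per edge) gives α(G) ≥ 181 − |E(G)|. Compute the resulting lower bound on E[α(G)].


E[|E(G)|] = C(181, 2)·p = 16290 · (1/1991) = 90/11.
E[α(G)] ≥ n − E[|E(G)|] = 181 − 90/11 = 1901/11.
Numerically: ≈ 172.81818.
(This is only a lower bound; the true E[α(G)] may be larger.)

E[α(G)] ≥ 1901/11 ≈ 172.81818.


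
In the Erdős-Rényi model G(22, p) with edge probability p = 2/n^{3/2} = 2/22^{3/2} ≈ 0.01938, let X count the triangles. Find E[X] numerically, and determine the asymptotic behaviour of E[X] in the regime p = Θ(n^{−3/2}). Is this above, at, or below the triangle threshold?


Number of potential triangles: C(22, 3) = 1540.
Each occurs with probability p³ ≈ (0.01938)³ ≈ 7.280948e-06.
By linearity: E[X] = C(22, 3)·p³ ≈ 1540 · 7.280948e-06 ≈ 0.0112.
Since α = 3/2 > 1, p = c/n^{3/2} = o(1/n) is below the triangle threshold p ~ 1/n. Asymptotically E[X] ~ (c³/6)·n^{3(1−α)} = (2³/6)·n^{-1.5} → 0, so by Markov's inequality G has no triangles w.h.p.

E[X] ≈ 0.0112; in regime p = Θ(1/n^{3/2}) E[X] tends to 0 (below the triangle threshold p ~ 1/n).


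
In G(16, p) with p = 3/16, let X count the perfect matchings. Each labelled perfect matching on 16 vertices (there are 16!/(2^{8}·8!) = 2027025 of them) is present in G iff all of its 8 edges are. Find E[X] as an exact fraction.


K_16 has 16!/(2^{8}·8!) = 2027025 labelled perfect matchings.
For each such perfect matching H, let X_H = 1 if all 8 edges of H are present in G. Then P[X_H = 1] = p^{8} = (3/16)^{8} = 6561/4294967296.
Summing the indicators: E[X] = Σ_H E[X_H] = 2027025 · p^{8} = 2027025 · 6561/4294967296 = 13299311025/4294967296.
Numerically: E[X] ≈ 3.1.

E[X] = 2027025 · (3/16)^{8} = 13299311025/4294967296 ≈ 3.1.


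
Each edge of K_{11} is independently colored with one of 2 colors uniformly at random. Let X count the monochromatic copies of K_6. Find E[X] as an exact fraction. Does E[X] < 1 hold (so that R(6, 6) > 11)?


E[X] = C(11, 6) · 2^{1 − 15} = 462 · 2^{−14} = 462/16384.
As a reduced fraction: E[X] = 231/8192 ≈ 0.02820.
Is E[X] < 1? YES.
Since E[X] < 1, there exists a 2-coloring of K_{11} with no monochromatic K_6; hence R(6, 6) > 11.

E[X] = 231/8192 ≈ 0.02820; E[X] < 1, so R(6, 6) > 11.


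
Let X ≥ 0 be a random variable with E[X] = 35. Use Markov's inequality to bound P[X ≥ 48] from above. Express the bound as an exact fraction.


μ = E[X] = 35, a = 48.
Markov: P[X ≥ 48] ≤ μ/a = (35)/48 = 35/48.
Numerically: ≈ 0.7292.
(Since a = 48 > μ = 35.0000, the bound 35/48 is < 1 and informative.)

P[X ≥ 48] ≤ 35/48 ≈ 0.7292.


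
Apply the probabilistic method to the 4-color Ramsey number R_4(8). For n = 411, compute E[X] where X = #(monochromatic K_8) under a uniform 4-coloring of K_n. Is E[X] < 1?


E[X] = C(411, 8) · 4^{1 − 28} = 18855821462126715 · 4^{−27} = 18855821462126715/18014398509481984.
As a reduced fraction: E[X] = 18855821462126715/18014398509481984 ≈ 1.046708.
Is E[X] < 1? NO.
Since E[X] ≥ 1, the first-moment bound is inconclusive at n = 411; it does NOT by itself certify R_4(8) > 411.

E[X] = 18855821462126715/18014398509481984 ≈ 1.046708; E[X] ≥ 1; first-moment method inconclusive here.


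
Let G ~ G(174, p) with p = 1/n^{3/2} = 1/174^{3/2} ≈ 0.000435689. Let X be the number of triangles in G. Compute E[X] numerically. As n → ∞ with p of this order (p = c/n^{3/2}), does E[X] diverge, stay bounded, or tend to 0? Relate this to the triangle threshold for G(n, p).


Number of potential triangles: C(174, 3) = 862924.
Each occurs with probability p³ ≈ (0.000435689)³ ≈ 8.27043557e-11.
By linearity: E[X] = C(174, 3)·p³ ≈ 862924 · 8.27043557e-11 ≈ 0.000071.
Since α = 3/2 > 1, p = c/n^{3/2} = o(1/n) is below the triangle threshold p ~ 1/n. Asymptotically E[X] ~ (c³/6)·n^{3(1−α)} = (1³/6)·n^{-1.5} → 0, so by Markov's inequality G has no triangles w.h.p.

E[X] ≈ 0.000071; in regime p = Θ(1/n^{3/2}) E[X] tends to 0 (below the triangle threshold p ~ 1/n).


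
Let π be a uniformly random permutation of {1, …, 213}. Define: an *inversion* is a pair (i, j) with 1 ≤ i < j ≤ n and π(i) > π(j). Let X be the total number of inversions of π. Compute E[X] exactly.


Write X = Σ X_I over the C(213, 2) = 22578 pairs i < j, with X_I the indicator of one inversion.
There are 22578 indicators.
For each fixed pair i < j, the values π(i) and π(j) are two distinct elements of {1, …, 213} in uniformly random order; by symmetry P[π(i) > π(j)] = 1/2.
By linearity: E[X] = 22578 · (1/2) = C(213, 2) · (1/2) = 22578/2 = 11289 ≈ 11289.000000.

E[X] = 11289 = 11289.000000.


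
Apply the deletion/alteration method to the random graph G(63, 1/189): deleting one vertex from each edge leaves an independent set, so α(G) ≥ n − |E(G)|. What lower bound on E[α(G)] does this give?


E[|E(G)|] = C(63, 2)·p = 1953 · (1/189) = 31/3.
E[α(G)] ≥ n − E[|E(G)|] = 63 − 31/3 = 158/3.
Numerically: ≈ 52.666667.
(This is only a lower bound; the true E[α(G)] may be larger.)

E[α(G)] ≥ 158/3 ≈ 52.666667.


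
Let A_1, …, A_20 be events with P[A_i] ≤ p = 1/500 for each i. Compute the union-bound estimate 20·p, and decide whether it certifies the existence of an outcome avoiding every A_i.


Union bound: P[∪_{i=1}^{20} A_i] ≤ Σ_i P[A_i] ≤ 20·p = 20·(1/500) = 1/25.
Numerically: 1/25 ≈ 0.0400.
Is 1/25 < 1? YES.
Since P[∪ A_i] ≤ 1/25 < 1, the complement has P[∩ A_i^c] ≥ 1 − 1/25 = 24/25 > 0, so some outcome avoids every A_i.

20·p = 1/25 ≈ 0.0400; existence CERTIFIED by the union bound.


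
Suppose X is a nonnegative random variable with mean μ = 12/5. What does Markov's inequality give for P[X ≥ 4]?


μ = E[X] = 12/5, a = 4.
Markov: P[X ≥ 4] ≤ μ/a = (12/5)/4 = 3/5.
Numerically: ≈ 0.60000.
(Since a = 4 > μ = 2.40000, the bound 3/5 is < 1 and informative.)

P[X ≥ 4] ≤ 3/5 ≈ 0.60000.


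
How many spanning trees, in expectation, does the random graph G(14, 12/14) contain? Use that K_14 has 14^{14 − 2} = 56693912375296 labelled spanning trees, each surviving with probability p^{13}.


K_14 has 14^{14 − 2} = 56693912375296 labelled spanning trees.
For each such spanning tree H, let X_H = 1 if all 13 edges of H are present in G. Then P[X_H = 1] = p^{13} = (6/7)^{13} = 13060694016/96889010407.
By linearity: E[X] = Σ_H E[X_H] = 56693912375296 · p^{13} = 56693912375296 · 13060694016/96889010407 = 53496602689536/7.
Numerically: E[X] ≈ 7.64237e+12.

E[X] = 56693912375296 · (6/7)^{13} = 53496602689536/7 ≈ 7.64237e+12.
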